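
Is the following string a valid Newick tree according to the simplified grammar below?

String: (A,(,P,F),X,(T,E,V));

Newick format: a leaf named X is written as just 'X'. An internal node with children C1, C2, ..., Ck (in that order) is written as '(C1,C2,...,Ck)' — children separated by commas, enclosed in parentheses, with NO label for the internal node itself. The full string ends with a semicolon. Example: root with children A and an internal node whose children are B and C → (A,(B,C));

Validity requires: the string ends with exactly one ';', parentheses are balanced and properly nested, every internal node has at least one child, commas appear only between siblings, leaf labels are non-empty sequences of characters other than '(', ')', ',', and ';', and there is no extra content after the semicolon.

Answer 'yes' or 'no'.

Answer: no

Derivation:
Input: (A,(,P,F),X,(T,E,V));
Paren balance: 3 '(' vs 3 ')' OK
Ends with single ';': True
Full parse: FAILS (empty leaf label at pos 4)
Valid: False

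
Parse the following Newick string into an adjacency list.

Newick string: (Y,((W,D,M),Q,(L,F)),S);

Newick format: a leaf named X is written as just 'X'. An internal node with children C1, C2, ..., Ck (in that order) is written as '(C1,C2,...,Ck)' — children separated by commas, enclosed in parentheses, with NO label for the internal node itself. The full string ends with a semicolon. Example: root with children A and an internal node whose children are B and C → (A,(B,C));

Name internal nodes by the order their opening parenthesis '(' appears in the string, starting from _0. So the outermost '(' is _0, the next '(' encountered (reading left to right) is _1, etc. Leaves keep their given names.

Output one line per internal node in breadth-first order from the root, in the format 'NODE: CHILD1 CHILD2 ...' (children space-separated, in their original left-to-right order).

Answer: _0: Y _1 S
_1: _2 Q _3
_2: W D M
_3: L F

Derivation:
Input: (Y,((W,D,M),Q,(L,F)),S);
Scanning left-to-right, naming '(' by encounter order:
  pos 0: '(' -> open internal node _0 (depth 1)
  pos 3: '(' -> open internal node _1 (depth 2)
  pos 4: '(' -> open internal node _2 (depth 3)
  pos 10: ')' -> close internal node _2 (now at depth 2)
  pos 14: '(' -> open internal node _3 (depth 3)
  pos 18: ')' -> close internal node _3 (now at depth 2)
  pos 19: ')' -> close internal node _1 (now at depth 1)
  pos 22: ')' -> close internal node _0 (now at depth 0)
Total internal nodes: 4
BFS adjacency from root:
  _0: Y _1 S
  _1: _2 Q _3
  _2: W D M
  _3: L F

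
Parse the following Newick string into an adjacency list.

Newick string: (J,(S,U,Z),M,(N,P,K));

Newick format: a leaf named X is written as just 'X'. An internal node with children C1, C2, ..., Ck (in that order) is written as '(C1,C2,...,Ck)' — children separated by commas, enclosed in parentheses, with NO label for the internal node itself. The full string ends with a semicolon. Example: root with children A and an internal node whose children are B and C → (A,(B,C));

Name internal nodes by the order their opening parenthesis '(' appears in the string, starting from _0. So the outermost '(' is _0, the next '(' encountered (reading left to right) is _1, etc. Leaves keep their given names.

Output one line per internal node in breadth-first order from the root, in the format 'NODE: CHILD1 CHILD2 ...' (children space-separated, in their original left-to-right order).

Answer: _0: J _1 M _2
_1: S U Z
_2: N P K

Derivation:
Input: (J,(S,U,Z),M,(N,P,K));
Scanning left-to-right, naming '(' by encounter order:
  pos 0: '(' -> open internal node _0 (depth 1)
  pos 3: '(' -> open internal node _1 (depth 2)
  pos 9: ')' -> close internal node _1 (now at depth 1)
  pos 13: '(' -> open internal node _2 (depth 2)
  pos 19: ')' -> close internal node _2 (now at depth 1)
  pos 20: ')' -> close internal node _0 (now at depth 0)
Total internal nodes: 3
BFS adjacency from root:
  _0: J _1 M _2
  _1: S U Z
  _2: N P K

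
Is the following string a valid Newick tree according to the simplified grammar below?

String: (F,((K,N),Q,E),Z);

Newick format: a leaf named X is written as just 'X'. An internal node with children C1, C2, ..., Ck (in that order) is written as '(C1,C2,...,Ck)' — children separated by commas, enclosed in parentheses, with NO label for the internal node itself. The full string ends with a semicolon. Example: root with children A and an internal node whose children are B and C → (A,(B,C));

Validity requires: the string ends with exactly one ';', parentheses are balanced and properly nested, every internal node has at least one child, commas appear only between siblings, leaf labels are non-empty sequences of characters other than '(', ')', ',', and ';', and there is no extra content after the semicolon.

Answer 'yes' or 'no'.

Answer: yes

Derivation:
Input: (F,((K,N),Q,E),Z);
Paren balance: 3 '(' vs 3 ')' OK
Ends with single ';': True
Full parse: OK
Valid: True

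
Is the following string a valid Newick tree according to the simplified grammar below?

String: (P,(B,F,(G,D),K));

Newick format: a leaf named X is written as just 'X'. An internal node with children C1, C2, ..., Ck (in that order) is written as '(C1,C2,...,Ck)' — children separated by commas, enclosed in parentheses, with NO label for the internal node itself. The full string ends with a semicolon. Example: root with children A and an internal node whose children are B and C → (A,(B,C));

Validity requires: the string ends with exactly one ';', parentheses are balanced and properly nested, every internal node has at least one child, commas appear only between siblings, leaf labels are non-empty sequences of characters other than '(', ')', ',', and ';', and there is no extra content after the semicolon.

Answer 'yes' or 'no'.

Input: (P,(B,F,(G,D),K));
Paren balance: 3 '(' vs 3 ')' OK
Ends with single ';': True
Full parse: OK
Valid: True

Answer: yes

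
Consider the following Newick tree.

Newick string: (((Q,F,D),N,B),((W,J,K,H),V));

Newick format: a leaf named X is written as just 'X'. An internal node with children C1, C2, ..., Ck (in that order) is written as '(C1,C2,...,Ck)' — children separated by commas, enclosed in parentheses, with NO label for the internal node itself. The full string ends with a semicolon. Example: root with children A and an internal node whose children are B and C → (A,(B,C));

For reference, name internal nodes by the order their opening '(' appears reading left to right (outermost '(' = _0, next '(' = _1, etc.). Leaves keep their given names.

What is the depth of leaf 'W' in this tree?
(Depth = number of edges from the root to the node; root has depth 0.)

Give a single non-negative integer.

Newick: (((Q,F,D),N,B),((W,J,K,H),V));
Naming internals by '(' encounter order: outermost '(' = _0, next = _1, ...
Query node: W
Path from root: _0 -> _3 -> _4 -> W
Depth of W: 3 (number of edges from root)

Answer: 3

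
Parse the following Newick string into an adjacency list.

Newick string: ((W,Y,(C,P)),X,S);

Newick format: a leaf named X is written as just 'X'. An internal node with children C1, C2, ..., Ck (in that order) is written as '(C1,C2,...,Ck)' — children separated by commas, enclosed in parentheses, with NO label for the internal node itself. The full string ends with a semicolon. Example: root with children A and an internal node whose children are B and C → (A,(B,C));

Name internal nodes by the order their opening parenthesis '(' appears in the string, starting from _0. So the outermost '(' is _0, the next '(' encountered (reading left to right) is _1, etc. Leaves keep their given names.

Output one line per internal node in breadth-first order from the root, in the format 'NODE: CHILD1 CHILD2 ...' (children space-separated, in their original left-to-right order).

Answer: _0: _1 X S
_1: W Y _2
_2: C P

Derivation:
Input: ((W,Y,(C,P)),X,S);
Scanning left-to-right, naming '(' by encounter order:
  pos 0: '(' -> open internal node _0 (depth 1)
  pos 1: '(' -> open internal node _1 (depth 2)
  pos 6: '(' -> open internal node _2 (depth 3)
  pos 10: ')' -> close internal node _2 (now at depth 2)
  pos 11: ')' -> close internal node _1 (now at depth 1)
  pos 16: ')' -> close internal node _0 (now at depth 0)
Total internal nodes: 3
BFS adjacency from root:
  _0: _1 X S
  _1: W Y _2
  _2: C P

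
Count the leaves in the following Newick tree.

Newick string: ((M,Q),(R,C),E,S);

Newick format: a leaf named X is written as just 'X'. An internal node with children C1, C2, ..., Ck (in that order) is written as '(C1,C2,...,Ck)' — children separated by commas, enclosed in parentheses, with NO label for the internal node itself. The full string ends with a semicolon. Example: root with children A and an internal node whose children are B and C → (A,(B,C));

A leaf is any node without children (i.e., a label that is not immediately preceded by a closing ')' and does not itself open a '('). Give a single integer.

Answer: 6

Derivation:
Newick: ((M,Q),(R,C),E,S);
Scan left-to-right; a leaf is any maximal label run not followed by '(':
  pos 2: leaf 'M' → count = 1
  pos 4: leaf 'Q' → count = 2
  pos 8: leaf 'R' → count = 3
  pos 10: leaf 'C' → count = 4
  pos 13: leaf 'E' → count = 5
  pos 15: leaf 'S' → count = 6
Total leaves: 6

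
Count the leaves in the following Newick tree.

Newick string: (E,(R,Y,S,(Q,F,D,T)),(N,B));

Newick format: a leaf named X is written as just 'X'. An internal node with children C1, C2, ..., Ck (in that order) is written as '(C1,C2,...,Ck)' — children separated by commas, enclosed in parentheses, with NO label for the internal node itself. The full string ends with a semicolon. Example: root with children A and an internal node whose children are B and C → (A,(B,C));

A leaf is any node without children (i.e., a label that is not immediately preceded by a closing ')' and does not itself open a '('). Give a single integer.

Answer: 10

Derivation:
Newick: (E,(R,Y,S,(Q,F,D,T)),(N,B));
Scan left-to-right; a leaf is any maximal label run not followed by '(':
  pos 1: leaf 'E' → count = 1
  pos 4: leaf 'R' → count = 2
  pos 6: leaf 'Y' → count = 3
  pos 8: leaf 'S' → count = 4
  pos 11: leaf 'Q' → count = 5
  pos 13: leaf 'F' → count = 6
  pos 15: leaf 'D' → count = 7
  pos 17: leaf 'T' → count = 8
  pos 22: leaf 'N' → count = 9
  pos 24: leaf 'B' → count = 10
Total leaves: 10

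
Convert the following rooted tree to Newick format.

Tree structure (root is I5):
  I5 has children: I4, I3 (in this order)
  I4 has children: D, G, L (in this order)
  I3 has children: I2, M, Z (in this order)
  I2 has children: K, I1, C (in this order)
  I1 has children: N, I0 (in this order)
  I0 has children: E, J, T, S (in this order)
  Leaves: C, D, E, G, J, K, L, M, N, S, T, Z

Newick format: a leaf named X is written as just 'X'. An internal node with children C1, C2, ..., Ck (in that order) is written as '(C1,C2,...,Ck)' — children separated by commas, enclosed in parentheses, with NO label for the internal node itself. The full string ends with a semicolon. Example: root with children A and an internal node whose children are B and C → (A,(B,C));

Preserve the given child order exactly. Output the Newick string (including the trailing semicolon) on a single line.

Answer: ((D,G,L),((K,(N,(E,J,T,S)),C),M,Z));

Derivation:
internal I5 with children ['I4', 'I3']
  internal I4 with children ['D', 'G', 'L']
    leaf 'D' → 'D'
    leaf 'G' → 'G'
    leaf 'L' → 'L'
  → '(D,G,L)'
  internal I3 with children ['I2', 'M', 'Z']
    internal I2 with children ['K', 'I1', 'C']
      leaf 'K' → 'K'
      internal I1 with children ['N', 'I0']
        leaf 'N' → 'N'
        internal I0 with children ['E', 'J', 'T', 'S']
          leaf 'E' → 'E'
          leaf 'J' → 'J'
          leaf 'T' → 'T'
          leaf 'S' → 'S'
        → '(E,J,T,S)'
      → '(N,(E,J,T,S))'
      leaf 'C' → 'C'
    → '(K,(N,(E,J,T,S)),C)'
    leaf 'M' → 'M'
    leaf 'Z' → 'Z'
  → '((K,(N,(E,J,T,S)),C),M,Z)'
→ '((D,G,L),((K,(N,(E,J,T,S)),C),M,Z))'
Final: ((D,G,L),((K,(N,(E,J,T,S)),C),M,Z));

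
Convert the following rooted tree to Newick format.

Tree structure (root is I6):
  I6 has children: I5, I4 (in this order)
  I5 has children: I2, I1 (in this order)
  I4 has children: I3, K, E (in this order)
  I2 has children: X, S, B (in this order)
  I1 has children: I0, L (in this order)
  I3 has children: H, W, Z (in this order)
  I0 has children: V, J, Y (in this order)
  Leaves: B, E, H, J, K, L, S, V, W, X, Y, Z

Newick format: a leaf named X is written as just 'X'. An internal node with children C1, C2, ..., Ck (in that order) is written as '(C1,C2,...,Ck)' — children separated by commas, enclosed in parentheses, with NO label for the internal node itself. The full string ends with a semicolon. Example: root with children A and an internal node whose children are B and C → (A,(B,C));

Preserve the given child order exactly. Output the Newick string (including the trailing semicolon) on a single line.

Answer: (((X,S,B),((V,J,Y),L)),((H,W,Z),K,E));

Derivation:
internal I6 with children ['I5', 'I4']
  internal I5 with children ['I2', 'I1']
    internal I2 with children ['X', 'S', 'B']
      leaf 'X' → 'X'
      leaf 'S' → 'S'
      leaf 'B' → 'B'
    → '(X,S,B)'
    internal I1 with children ['I0', 'L']
      internal I0 with children ['V', 'J', 'Y']
        leaf 'V' → 'V'
        leaf 'J' → 'J'
        leaf 'Y' → 'Y'
      → '(V,J,Y)'
      leaf 'L' → 'L'
    → '((V,J,Y),L)'
  → '((X,S,B),((V,J,Y),L))'
  internal I4 with children ['I3', 'K', 'E']
    internal I3 with children ['H', 'W', 'Z']
      leaf 'H' → 'H'
      leaf 'W' → 'W'
      leaf 'Z' → 'Z'
    → '(H,W,Z)'
    leaf 'K' → 'K'
    leaf 'E' → 'E'
  → '((H,W,Z),K,E)'
→ '(((X,S,B),((V,J,Y),L)),((H,W,Z),K,E))'
Final: (((X,S,B),((V,J,Y),L)),((H,W,Z),K,E));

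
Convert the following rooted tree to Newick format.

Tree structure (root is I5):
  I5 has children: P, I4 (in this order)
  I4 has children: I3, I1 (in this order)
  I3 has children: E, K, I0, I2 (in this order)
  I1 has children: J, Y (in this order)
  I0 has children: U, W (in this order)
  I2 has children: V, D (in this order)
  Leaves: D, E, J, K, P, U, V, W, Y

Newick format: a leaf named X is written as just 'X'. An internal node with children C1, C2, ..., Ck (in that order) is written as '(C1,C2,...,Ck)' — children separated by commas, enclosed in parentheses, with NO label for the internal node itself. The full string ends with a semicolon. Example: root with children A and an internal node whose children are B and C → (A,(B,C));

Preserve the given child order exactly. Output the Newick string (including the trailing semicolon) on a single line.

internal I5 with children ['P', 'I4']
  leaf 'P' → 'P'
  internal I4 with children ['I3', 'I1']
    internal I3 with children ['E', 'K', 'I0', 'I2']
      leaf 'E' → 'E'
      leaf 'K' → 'K'
      internal I0 with children ['U', 'W']
        leaf 'U' → 'U'
        leaf 'W' → 'W'
      → '(U,W)'
      internal I2 with children ['V', 'D']
        leaf 'V' → 'V'
        leaf 'D' → 'D'
      → '(V,D)'
    → '(E,K,(U,W),(V,D))'
    internal I1 with children ['J', 'Y']
      leaf 'J' → 'J'
      leaf 'Y' → 'Y'
    → '(J,Y)'
  → '((E,K,(U,W),(V,D)),(J,Y))'
→ '(P,((E,K,(U,W),(V,D)),(J,Y)))'
Final: (P,((E,K,(U,W),(V,D)),(J,Y)));

Answer: (P,((E,K,(U,W),(V,D)),(J,Y)));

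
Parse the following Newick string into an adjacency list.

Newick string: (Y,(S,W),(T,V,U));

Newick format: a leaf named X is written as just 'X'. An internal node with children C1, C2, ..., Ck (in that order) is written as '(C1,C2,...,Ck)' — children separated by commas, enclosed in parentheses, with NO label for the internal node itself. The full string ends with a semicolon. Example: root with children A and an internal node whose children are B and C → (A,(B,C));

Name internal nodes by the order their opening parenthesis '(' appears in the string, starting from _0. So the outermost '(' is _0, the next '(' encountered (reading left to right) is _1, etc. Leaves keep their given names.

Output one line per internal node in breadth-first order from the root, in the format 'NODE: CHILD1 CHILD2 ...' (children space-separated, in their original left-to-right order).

Input: (Y,(S,W),(T,V,U));
Scanning left-to-right, naming '(' by encounter order:
  pos 0: '(' -> open internal node _0 (depth 1)
  pos 3: '(' -> open internal node _1 (depth 2)
  pos 7: ')' -> close internal node _1 (now at depth 1)
  pos 9: '(' -> open internal node _2 (depth 2)
  pos 15: ')' -> close internal node _2 (now at depth 1)
  pos 16: ')' -> close internal node _0 (now at depth 0)
Total internal nodes: 3
BFS adjacency from root:
  _0: Y _1 _2
  _1: S W
  _2: T V U

Answer: _0: Y _1 _2
_1: S W
_2: T V U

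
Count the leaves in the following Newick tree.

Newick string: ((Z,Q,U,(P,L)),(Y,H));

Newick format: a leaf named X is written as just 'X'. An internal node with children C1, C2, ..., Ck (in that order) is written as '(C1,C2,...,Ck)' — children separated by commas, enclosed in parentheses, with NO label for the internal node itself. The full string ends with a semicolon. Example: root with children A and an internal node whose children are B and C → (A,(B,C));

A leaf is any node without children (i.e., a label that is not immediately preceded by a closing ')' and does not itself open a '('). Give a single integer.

Newick: ((Z,Q,U,(P,L)),(Y,H));
Scan left-to-right; a leaf is any maximal label run not followed by '(':
  pos 2: leaf 'Z' → count = 1
  pos 4: leaf 'Q' → count = 2
  pos 6: leaf 'U' → count = 3
  pos 9: leaf 'P' → count = 4
  pos 11: leaf 'L' → count = 5
  pos 16: leaf 'Y' → count = 6
  pos 18: leaf 'H' → count = 7
Total leaves: 7

Answer: 7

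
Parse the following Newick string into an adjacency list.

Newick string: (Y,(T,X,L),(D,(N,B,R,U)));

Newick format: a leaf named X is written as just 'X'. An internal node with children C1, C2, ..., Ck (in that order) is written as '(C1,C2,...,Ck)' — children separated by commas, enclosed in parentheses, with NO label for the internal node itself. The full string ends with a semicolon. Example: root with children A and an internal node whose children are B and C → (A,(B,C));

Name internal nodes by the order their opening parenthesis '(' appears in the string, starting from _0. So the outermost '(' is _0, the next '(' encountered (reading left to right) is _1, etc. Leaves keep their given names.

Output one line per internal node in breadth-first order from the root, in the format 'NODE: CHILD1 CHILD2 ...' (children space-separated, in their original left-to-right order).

Input: (Y,(T,X,L),(D,(N,B,R,U)));
Scanning left-to-right, naming '(' by encounter order:
  pos 0: '(' -> open internal node _0 (depth 1)
  pos 3: '(' -> open internal node _1 (depth 2)
  pos 9: ')' -> close internal node _1 (now at depth 1)
  pos 11: '(' -> open internal node _2 (depth 2)
  pos 14: '(' -> open internal node _3 (depth 3)
  pos 22: ')' -> close internal node _3 (now at depth 2)
  pos 23: ')' -> close internal node _2 (now at depth 1)
  pos 24: ')' -> close internal node _0 (now at depth 0)
Total internal nodes: 4
BFS adjacency from root:
  _0: Y _1 _2
  _1: T X L
  _2: D _3
  _3: N B R U

Answer: _0: Y _1 _2
_1: T X L
_2: D _3
_3: N B R U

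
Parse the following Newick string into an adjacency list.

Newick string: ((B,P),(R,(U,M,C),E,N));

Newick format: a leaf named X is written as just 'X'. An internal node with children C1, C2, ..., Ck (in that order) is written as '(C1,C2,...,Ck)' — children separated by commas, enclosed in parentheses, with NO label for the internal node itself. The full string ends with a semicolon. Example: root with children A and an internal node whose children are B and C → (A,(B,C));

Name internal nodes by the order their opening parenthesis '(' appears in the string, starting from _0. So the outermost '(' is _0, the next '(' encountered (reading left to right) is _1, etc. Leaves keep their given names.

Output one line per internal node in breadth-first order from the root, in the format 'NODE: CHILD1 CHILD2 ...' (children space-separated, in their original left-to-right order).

Answer: _0: _1 _2
_1: B P
_2: R _3 E N
_3: U M C

Derivation:
Input: ((B,P),(R,(U,M,C),E,N));
Scanning left-to-right, naming '(' by encounter order:
  pos 0: '(' -> open internal node _0 (depth 1)
  pos 1: '(' -> open internal node _1 (depth 2)
  pos 5: ')' -> close internal node _1 (now at depth 1)
  pos 7: '(' -> open internal node _2 (depth 2)
  pos 10: '(' -> open internal node _3 (depth 3)
  pos 16: ')' -> close internal node _3 (now at depth 2)
  pos 21: ')' -> close internal node _2 (now at depth 1)
  pos 22: ')' -> close internal node _0 (now at depth 0)
Total internal nodes: 4
BFS adjacency from root:
  _0: _1 _2
  _1: B P
  _2: R _3 E N
  _3: U M C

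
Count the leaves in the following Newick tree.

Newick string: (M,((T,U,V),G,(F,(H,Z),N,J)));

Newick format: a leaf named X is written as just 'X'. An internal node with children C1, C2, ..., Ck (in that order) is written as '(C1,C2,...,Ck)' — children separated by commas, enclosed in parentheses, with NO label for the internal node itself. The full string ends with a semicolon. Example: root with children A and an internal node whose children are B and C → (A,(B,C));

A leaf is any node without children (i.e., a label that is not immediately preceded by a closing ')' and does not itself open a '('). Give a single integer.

Newick: (M,((T,U,V),G,(F,(H,Z),N,J)));
Scan left-to-right; a leaf is any maximal label run not followed by '(':
  pos 1: leaf 'M' → count = 1
  pos 5: leaf 'T' → count = 2
  pos 7: leaf 'U' → count = 3
  pos 9: leaf 'V' → count = 4
  pos 12: leaf 'G' → count = 5
  pos 15: leaf 'F' → count = 6
  pos 18: leaf 'H' → count = 7
  pos 20: leaf 'Z' → count = 8
  pos 23: leaf 'N' → count = 9
  pos 25: leaf 'J' → count = 10
Total leaves: 10

Answer: 10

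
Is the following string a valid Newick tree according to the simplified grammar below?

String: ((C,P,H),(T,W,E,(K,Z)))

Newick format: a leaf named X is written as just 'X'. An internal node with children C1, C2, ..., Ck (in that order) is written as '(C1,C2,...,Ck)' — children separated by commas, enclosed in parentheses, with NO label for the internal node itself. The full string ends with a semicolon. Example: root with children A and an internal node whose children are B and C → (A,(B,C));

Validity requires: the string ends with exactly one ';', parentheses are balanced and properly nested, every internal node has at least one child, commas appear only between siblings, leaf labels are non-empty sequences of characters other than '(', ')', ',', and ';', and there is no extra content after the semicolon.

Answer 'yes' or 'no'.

Answer: no

Derivation:
Input: ((C,P,H),(T,W,E,(K,Z)))
Paren balance: 4 '(' vs 4 ')' OK
Ends with single ';': False
Full parse: FAILS (must end with ;)
Valid: False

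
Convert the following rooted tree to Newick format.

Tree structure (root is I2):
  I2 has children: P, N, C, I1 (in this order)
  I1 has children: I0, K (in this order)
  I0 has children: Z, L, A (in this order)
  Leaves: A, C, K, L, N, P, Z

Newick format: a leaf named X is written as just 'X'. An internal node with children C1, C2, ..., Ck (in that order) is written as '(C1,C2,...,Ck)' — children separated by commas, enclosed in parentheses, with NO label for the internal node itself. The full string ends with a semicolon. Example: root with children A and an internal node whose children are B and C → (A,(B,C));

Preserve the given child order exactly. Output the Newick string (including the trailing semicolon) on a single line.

Answer: (P,N,C,((Z,L,A),K));

Derivation:
internal I2 with children ['P', 'N', 'C', 'I1']
  leaf 'P' → 'P'
  leaf 'N' → 'N'
  leaf 'C' → 'C'
  internal I1 with children ['I0', 'K']
    internal I0 with children ['Z', 'L', 'A']
      leaf 'Z' → 'Z'
      leaf 'L' → 'L'
      leaf 'A' → 'A'
    → '(Z,L,A)'
    leaf 'K' → 'K'
  → '((Z,L,A),K)'
→ '(P,N,C,((Z,L,A),K))'
Final: (P,N,C,((Z,L,A),K));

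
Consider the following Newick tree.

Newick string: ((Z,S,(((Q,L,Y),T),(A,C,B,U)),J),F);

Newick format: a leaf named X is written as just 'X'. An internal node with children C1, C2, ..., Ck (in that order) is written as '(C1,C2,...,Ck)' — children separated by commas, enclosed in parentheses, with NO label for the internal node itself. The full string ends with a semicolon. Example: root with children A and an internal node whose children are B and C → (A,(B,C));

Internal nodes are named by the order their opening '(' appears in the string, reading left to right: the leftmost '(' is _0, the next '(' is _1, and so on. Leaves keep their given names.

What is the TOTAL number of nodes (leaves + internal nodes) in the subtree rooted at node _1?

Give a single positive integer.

Newick: ((Z,S,(((Q,L,Y),T),(A,C,B,U)),J),F);
Locate _1: it is the '(' at position 1 (the 2nd '(' reading left to right).
Query: subtree rooted at _1
_1: subtree_size = 1 + 15
  Z: subtree_size = 1 + 0
  S: subtree_size = 1 + 0
  _2: subtree_size = 1 + 11
    _3: subtree_size = 1 + 5
      _4: subtree_size = 1 + 3
        Q: subtree_size = 1 + 0
        L: subtree_size = 1 + 0
        Y: subtree_size = 1 + 0
      T: subtree_size = 1 + 0
    _5: subtree_size = 1 + 4
      A: subtree_size = 1 + 0
      C: subtree_size = 1 + 0
      B: subtree_size = 1 + 0
      U: subtree_size = 1 + 0
  J: subtree_size = 1 + 0
Total subtree size of _1: 16

Answer: 16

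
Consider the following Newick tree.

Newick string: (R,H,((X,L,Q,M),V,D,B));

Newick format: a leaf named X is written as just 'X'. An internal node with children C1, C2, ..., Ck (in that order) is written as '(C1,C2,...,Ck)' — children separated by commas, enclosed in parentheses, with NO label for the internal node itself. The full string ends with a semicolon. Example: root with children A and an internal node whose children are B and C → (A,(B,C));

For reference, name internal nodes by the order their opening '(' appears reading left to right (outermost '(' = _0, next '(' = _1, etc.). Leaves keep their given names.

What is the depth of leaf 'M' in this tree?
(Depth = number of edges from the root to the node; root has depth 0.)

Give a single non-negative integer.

Newick: (R,H,((X,L,Q,M),V,D,B));
Naming internals by '(' encounter order: outermost '(' = _0, next = _1, ...
Query node: M
Path from root: _0 -> _1 -> _2 -> M
Depth of M: 3 (number of edges from root)

Answer: 3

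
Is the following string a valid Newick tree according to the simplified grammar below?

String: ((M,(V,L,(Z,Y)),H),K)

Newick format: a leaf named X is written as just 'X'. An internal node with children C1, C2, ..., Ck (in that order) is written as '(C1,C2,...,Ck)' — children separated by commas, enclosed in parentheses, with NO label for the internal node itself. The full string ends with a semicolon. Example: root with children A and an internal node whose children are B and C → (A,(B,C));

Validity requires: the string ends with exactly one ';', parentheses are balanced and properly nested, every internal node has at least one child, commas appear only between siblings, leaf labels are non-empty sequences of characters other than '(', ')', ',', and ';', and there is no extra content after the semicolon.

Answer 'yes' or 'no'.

Input: ((M,(V,L,(Z,Y)),H),K)
Paren balance: 4 '(' vs 4 ')' OK
Ends with single ';': False
Full parse: FAILS (must end with ;)
Valid: False

Answer: no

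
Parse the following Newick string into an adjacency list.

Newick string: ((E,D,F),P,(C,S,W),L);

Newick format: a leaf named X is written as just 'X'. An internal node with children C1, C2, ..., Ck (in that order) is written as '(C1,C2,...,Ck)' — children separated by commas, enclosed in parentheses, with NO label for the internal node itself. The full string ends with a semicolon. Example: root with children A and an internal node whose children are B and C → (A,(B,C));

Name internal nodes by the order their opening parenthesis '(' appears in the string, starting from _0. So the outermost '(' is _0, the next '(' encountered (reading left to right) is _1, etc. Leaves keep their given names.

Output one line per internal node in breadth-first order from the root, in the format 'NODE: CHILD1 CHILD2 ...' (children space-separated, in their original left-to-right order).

Input: ((E,D,F),P,(C,S,W),L);
Scanning left-to-right, naming '(' by encounter order:
  pos 0: '(' -> open internal node _0 (depth 1)
  pos 1: '(' -> open internal node _1 (depth 2)
  pos 7: ')' -> close internal node _1 (now at depth 1)
  pos 11: '(' -> open internal node _2 (depth 2)
  pos 17: ')' -> close internal node _2 (now at depth 1)
  pos 20: ')' -> close internal node _0 (now at depth 0)
Total internal nodes: 3
BFS adjacency from root:
  _0: _1 P _2 L
  _1: E D F
  _2: C S W

Answer: _0: _1 P _2 L
_1: E D F
_2: C S W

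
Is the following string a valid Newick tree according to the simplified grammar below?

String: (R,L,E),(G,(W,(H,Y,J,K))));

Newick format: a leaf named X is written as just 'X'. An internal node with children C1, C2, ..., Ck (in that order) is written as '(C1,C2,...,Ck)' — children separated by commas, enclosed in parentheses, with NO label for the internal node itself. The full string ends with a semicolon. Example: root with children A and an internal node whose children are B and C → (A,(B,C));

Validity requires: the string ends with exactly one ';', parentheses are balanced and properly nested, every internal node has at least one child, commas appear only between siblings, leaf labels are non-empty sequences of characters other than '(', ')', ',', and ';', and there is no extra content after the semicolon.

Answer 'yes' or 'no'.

Answer: no

Derivation:
Input: (R,L,E),(G,(W,(H,Y,J,K))));
Paren balance: 4 '(' vs 5 ')' MISMATCH
Ends with single ';': True
Full parse: FAILS (extra content after tree at pos 7)
Valid: False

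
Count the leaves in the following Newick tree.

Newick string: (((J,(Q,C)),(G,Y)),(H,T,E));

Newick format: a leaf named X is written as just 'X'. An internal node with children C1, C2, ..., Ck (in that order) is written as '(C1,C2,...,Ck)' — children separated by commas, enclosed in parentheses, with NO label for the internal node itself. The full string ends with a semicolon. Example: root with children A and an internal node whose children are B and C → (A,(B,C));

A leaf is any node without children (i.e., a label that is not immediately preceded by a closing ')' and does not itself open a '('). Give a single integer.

Answer: 8

Derivation:
Newick: (((J,(Q,C)),(G,Y)),(H,T,E));
Scan left-to-right; a leaf is any maximal label run not followed by '(':
  pos 3: leaf 'J' → count = 1
  pos 6: leaf 'Q' → count = 2
  pos 8: leaf 'C' → count = 3
  pos 13: leaf 'G' → count = 4
  pos 15: leaf 'Y' → count = 5
  pos 20: leaf 'H' → count = 6
  pos 22: leaf 'T' → count = 7
  pos 24: leaf 'E' → count = 8
Total leaves: 8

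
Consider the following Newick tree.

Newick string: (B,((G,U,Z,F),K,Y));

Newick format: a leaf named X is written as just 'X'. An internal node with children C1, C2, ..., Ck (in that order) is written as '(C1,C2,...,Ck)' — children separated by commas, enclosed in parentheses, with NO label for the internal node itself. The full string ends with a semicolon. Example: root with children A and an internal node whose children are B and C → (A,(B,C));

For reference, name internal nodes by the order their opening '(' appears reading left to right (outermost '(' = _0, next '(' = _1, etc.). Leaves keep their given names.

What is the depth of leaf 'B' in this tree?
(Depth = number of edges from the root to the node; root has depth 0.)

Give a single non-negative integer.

Newick: (B,((G,U,Z,F),K,Y));
Naming internals by '(' encounter order: outermost '(' = _0, next = _1, ...
Query node: B
Path from root: _0 -> B
Depth of B: 1 (number of edges from root)

Answer: 1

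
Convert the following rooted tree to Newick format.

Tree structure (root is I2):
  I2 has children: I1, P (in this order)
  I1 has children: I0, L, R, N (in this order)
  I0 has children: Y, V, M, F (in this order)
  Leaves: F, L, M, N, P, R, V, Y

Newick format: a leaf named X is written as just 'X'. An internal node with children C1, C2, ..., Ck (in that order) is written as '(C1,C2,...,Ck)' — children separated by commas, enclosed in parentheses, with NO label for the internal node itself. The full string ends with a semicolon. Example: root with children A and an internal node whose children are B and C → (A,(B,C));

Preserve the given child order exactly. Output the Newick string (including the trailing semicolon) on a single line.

internal I2 with children ['I1', 'P']
  internal I1 with children ['I0', 'L', 'R', 'N']
    internal I0 with children ['Y', 'V', 'M', 'F']
      leaf 'Y' → 'Y'
      leaf 'V' → 'V'
      leaf 'M' → 'M'
      leaf 'F' → 'F'
    → '(Y,V,M,F)'
    leaf 'L' → 'L'
    leaf 'R' → 'R'
    leaf 'N' → 'N'
  → '((Y,V,M,F),L,R,N)'
  leaf 'P' → 'P'
→ '(((Y,V,M,F),L,R,N),P)'
Final: (((Y,V,M,F),L,R,N),P);

Answer: (((Y,V,M,F),L,R,N),P);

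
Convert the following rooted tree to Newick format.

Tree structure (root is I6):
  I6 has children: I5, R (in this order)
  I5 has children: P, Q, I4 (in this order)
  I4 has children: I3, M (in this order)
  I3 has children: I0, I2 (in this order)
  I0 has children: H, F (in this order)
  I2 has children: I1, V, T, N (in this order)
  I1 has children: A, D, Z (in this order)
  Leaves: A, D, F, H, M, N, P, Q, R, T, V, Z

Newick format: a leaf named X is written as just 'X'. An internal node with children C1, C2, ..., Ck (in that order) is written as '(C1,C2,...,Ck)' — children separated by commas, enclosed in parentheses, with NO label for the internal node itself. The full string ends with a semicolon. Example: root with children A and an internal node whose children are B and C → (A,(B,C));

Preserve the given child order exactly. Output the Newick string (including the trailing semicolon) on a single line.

Answer: ((P,Q,(((H,F),((A,D,Z),V,T,N)),M)),R);

Derivation:
internal I6 with children ['I5', 'R']
  internal I5 with children ['P', 'Q', 'I4']
    leaf 'P' → 'P'
    leaf 'Q' → 'Q'
    internal I4 with children ['I3', 'M']
      internal I3 with children ['I0', 'I2']
        internal I0 with children ['H', 'F']
          leaf 'H' → 'H'
          leaf 'F' → 'F'
        → '(H,F)'
        internal I2 with children ['I1', 'V', 'T', 'N']
          internal I1 with children ['A', 'D', 'Z']
            leaf 'A' → 'A'
            leaf 'D' → 'D'
            leaf 'Z' → 'Z'
          → '(A,D,Z)'
          leaf 'V' → 'V'
          leaf 'T' → 'T'
          leaf 'N' → 'N'
        → '((A,D,Z),V,T,N)'
      → '((H,F),((A,D,Z),V,T,N))'
      leaf 'M' → 'M'
    → '(((H,F),((A,D,Z),V,T,N)),M)'
  → '(P,Q,(((H,F),((A,D,Z),V,T,N)),M))'
  leaf 'R' → 'R'
→ '((P,Q,(((H,F),((A,D,Z),V,T,N)),M)),R)'
Final: ((P,Q,(((H,F),((A,D,Z),V,T,N)),M)),R);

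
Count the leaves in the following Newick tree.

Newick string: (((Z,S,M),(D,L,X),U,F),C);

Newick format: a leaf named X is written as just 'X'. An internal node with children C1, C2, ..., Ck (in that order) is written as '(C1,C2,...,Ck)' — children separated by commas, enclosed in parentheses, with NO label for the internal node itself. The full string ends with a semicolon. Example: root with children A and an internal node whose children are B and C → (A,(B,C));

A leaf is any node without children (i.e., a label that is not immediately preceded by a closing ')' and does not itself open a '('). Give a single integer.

Newick: (((Z,S,M),(D,L,X),U,F),C);
Scan left-to-right; a leaf is any maximal label run not followed by '(':
  pos 3: leaf 'Z' → count = 1
  pos 5: leaf 'S' → count = 2
  pos 7: leaf 'M' → count = 3
  pos 11: leaf 'D' → count = 4
  pos 13: leaf 'L' → count = 5
  pos 15: leaf 'X' → count = 6
  pos 18: leaf 'U' → count = 7
  pos 20: leaf 'F' → count = 8
  pos 23: leaf 'C' → count = 9
Total leaves: 9

Answer: 9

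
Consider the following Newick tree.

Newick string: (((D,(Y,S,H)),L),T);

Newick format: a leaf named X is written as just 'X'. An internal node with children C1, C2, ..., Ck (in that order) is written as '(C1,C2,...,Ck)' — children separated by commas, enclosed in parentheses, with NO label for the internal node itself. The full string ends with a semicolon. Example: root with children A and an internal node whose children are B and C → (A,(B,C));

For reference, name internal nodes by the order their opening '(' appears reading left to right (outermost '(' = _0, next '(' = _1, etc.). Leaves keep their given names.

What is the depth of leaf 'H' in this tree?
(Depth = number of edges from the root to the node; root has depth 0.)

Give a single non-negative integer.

Answer: 4

Derivation:
Newick: (((D,(Y,S,H)),L),T);
Naming internals by '(' encounter order: outermost '(' = _0, next = _1, ...
Query node: H
Path from root: _0 -> _1 -> _2 -> _3 -> H
Depth of H: 4 (number of edges from root)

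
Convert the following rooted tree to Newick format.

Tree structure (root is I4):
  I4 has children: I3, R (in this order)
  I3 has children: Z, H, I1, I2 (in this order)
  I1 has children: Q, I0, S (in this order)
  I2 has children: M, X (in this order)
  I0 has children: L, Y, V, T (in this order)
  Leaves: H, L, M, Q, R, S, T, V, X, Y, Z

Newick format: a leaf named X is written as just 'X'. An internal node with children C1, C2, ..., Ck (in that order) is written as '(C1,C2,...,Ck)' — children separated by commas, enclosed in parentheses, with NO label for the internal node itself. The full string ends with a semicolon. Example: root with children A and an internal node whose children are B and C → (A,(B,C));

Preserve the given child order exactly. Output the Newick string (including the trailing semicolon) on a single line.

Answer: ((Z,H,(Q,(L,Y,V,T),S),(M,X)),R);

Derivation:
internal I4 with children ['I3', 'R']
  internal I3 with children ['Z', 'H', 'I1', 'I2']
    leaf 'Z' → 'Z'
    leaf 'H' → 'H'
    internal I1 with children ['Q', 'I0', 'S']
      leaf 'Q' → 'Q'
      internal I0 with children ['L', 'Y', 'V', 'T']
        leaf 'L' → 'L'
        leaf 'Y' → 'Y'
        leaf 'V' → 'V'
        leaf 'T' → 'T'
      → '(L,Y,V,T)'
      leaf 'S' → 'S'
    → '(Q,(L,Y,V,T),S)'
    internal I2 with children ['M', 'X']
      leaf 'M' → 'M'
      leaf 'X' → 'X'
    → '(M,X)'
  → '(Z,H,(Q,(L,Y,V,T),S),(M,X))'
  leaf 'R' → 'R'
→ '((Z,H,(Q,(L,Y,V,T),S),(M,X)),R)'
Final: ((Z,H,(Q,(L,Y,V,T),S),(M,X)),R);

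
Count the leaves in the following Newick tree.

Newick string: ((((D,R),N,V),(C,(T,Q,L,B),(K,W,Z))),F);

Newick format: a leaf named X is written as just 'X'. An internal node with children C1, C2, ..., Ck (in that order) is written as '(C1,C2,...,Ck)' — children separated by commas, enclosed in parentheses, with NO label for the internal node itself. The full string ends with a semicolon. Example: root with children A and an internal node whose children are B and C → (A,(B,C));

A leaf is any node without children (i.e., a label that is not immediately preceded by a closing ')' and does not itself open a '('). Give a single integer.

Answer: 13

Derivation:
Newick: ((((D,R),N,V),(C,(T,Q,L,B),(K,W,Z))),F);
Scan left-to-right; a leaf is any maximal label run not followed by '(':
  pos 4: leaf 'D' → count = 1
  pos 6: leaf 'R' → count = 2
  pos 9: leaf 'N' → count = 3
  pos 11: leaf 'V' → count = 4
  pos 15: leaf 'C' → count = 5
  pos 18: leaf 'T' → count = 6
  pos 20: leaf 'Q' → count = 7
  pos 22: leaf 'L' → count = 8
  pos 24: leaf 'B' → count = 9
  pos 28: leaf 'K' → count = 10
  pos 30: leaf 'W' → count = 11
  pos 32: leaf 'Z' → count = 12
  pos 37: leaf 'F' → count = 13
Total leaves: 13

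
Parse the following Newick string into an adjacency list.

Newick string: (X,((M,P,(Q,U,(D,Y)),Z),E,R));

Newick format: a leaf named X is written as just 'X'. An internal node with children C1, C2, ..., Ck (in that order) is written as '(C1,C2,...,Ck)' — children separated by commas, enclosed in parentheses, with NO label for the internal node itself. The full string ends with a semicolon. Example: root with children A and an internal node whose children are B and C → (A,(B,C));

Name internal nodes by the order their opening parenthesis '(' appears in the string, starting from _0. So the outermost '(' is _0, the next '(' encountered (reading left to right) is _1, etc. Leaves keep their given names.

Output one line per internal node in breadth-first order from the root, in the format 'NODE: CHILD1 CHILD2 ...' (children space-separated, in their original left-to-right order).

Answer: _0: X _1
_1: _2 E R
_2: M P _3 Z
_3: Q U _4
_4: D Y

Derivation:
Input: (X,((M,P,(Q,U,(D,Y)),Z),E,R));
Scanning left-to-right, naming '(' by encounter order:
  pos 0: '(' -> open internal node _0 (depth 1)
  pos 3: '(' -> open internal node _1 (depth 2)
  pos 4: '(' -> open internal node _2 (depth 3)
  pos 9: '(' -> open internal node _3 (depth 4)
  pos 14: '(' -> open internal node _4 (depth 5)
  pos 18: ')' -> close internal node _4 (now at depth 4)
  pos 19: ')' -> close internal node _3 (now at depth 3)
  pos 22: ')' -> close internal node _2 (now at depth 2)
  pos 27: ')' -> close internal node _1 (now at depth 1)
  pos 28: ')' -> close internal node _0 (now at depth 0)
Total internal nodes: 5
BFS adjacency from root:
  _0: X _1
  _1: _2 E R
  _2: M P _3 Z
  _3: Q U _4
  _4: D Y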